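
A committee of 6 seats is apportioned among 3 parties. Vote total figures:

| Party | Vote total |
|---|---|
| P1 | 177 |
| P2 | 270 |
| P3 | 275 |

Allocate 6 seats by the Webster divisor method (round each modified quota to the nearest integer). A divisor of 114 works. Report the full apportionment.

P1=2, P2=2, P3=2

With modified divisor 114: modified quotas P1 1.553, P2 2.368, P3 2.412.
Rounding to the nearest integer: P1 2, P2 2, P3 2 (total 6).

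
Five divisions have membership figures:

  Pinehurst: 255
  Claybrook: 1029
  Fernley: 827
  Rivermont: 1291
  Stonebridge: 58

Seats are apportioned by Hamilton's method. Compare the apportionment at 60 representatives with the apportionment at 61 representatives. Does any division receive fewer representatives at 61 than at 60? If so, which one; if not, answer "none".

At 60 seats: Pinehurst 5, Claybrook 18, Fernley 14, Rivermont 22, Stonebridge 1.
At 61 seats: Pinehurst 4, Claybrook 18, Fernley 15, Rivermont 23, Stonebridge 1.
Pinehurst drops from 5 to 4.

Pinehurst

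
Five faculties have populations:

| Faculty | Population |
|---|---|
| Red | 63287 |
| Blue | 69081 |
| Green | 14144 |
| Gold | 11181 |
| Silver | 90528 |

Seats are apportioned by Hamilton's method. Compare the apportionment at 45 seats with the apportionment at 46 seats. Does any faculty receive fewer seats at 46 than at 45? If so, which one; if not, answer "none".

At 45 seats: Red 11, Blue 13, Green 3, Gold 2, Silver 16.
At 46 seats: Red 12, Blue 13, Green 2, Gold 2, Silver 17.
Green drops from 3 to 2.

Green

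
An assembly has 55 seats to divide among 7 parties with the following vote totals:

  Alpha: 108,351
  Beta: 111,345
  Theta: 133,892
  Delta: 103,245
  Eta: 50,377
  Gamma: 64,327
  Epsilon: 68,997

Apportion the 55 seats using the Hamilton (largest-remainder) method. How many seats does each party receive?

Standard divisor: 640534 ÷ 55 ≈ 11646.073.
Standard quotas: Alpha 9.3037, Beta 9.5607, Theta 11.4968, Delta 8.8652, Eta 4.3257, Gamma 5.5235, Epsilon 5.9245.
Lower quotas: Alpha 9, Beta 9, Theta 11, Delta 8, Eta 4, Gamma 5, Epsilon 5 (sum 51, leaving 4 seats).
Remainders in descending order: Epsilon 0.9245, Delta 0.8652, Beta 0.5607, Gamma 0.5235, Theta 0.4968, Eta 0.3257, Alpha 0.3037.
The surplus seats go to Epsilon, Delta, Beta, Gamma.

Alpha 9, Beta 10, Theta 11, Delta 9, Eta 4, Gamma 6, Epsilon 6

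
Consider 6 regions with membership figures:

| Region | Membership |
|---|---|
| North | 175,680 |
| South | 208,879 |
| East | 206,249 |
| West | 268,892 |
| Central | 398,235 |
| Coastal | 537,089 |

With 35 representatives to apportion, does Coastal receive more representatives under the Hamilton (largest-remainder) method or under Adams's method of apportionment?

Hamilton: North 3, South 4, East 4, West 5, Central 8, Coastal 11.
Adams: North 4, South 4, East 4, West 5, Central 8, Coastal 10.
Coastal gets 11 under Hamilton and 10 under Adams.

Hamilton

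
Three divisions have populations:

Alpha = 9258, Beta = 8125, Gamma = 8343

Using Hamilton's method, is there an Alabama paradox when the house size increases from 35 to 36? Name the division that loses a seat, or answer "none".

none

At 35 seats: Alpha 13, Beta 11, Gamma 11.
At 36 seats: Alpha 13, Beta 11, Gamma 12.
No division's allocation decreased.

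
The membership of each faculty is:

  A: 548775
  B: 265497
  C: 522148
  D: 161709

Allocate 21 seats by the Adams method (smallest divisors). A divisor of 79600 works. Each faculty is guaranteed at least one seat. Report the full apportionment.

A 7, B 4, C 7, D 3

With modified divisor 79600: modified quotas A 6.894, B 3.335, C 6.560, D 2.032.
Rounding up: A 7, B 4, C 7, D 3 (total 21).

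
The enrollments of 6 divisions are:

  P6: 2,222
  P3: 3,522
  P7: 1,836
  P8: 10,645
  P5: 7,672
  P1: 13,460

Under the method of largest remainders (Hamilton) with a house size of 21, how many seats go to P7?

1

The standard divisor is 39357/21 ≈ 1874.143.
Standard quotas: P6 1.1856, P3 1.8793, P7 0.9796, P8 5.6799, P5 4.0936, P1 7.1819.
Lower quotas: P6 1, P3 1, P7 0, P8 5, P5 4, P1 7 (sum 18, leaving 3 seats).
Remainders in descending order: P7 0.9796, P3 0.8793, P8 0.6799, P6 0.1856, P1 0.1819, P5 0.0936.
The surplus seats go to P7, P3, P8.
P7 receives 1.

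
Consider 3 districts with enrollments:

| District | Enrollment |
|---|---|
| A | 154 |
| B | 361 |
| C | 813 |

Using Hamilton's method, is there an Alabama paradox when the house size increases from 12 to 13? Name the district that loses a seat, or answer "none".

A

At 12 seats: A 2, B 3, C 7.
At 13 seats: A 1, B 4, C 8.
A drops from 2 to 1.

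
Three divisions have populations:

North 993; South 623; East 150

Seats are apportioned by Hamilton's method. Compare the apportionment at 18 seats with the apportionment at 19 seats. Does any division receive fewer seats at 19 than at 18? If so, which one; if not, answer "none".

East

At 18 seats: North 10, South 6, East 2.
At 19 seats: North 11, South 7, East 1.
East drops from 2 to 1.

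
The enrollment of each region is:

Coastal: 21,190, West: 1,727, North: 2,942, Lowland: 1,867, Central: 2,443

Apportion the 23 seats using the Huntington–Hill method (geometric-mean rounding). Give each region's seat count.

Coastal 16, West 1, North 2, Lowland 2, Central 2

With divisor 1303: modified quotas Coastal 16.262, West 1.325, North 2.258, Lowland 1.433, Central 1.875.
Geometric-mean thresholds: Coastal √(16·17)=16.492, West √(1·2)=1.414, North √(2·3)=2.449, Lowland √(1·2)=1.414, Central √(1·2)=1.414.
Each quota rounded against its threshold gives Coastal 16, West 1, North 2, Lowland 2, Central 2 (total 23).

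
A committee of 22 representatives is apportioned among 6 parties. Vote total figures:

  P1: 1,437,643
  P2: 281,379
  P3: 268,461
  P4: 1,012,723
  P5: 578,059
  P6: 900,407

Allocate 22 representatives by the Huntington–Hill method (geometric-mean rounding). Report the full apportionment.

P1=7; P2=1; P3=1; P4=5; P5=3; P6=5

With divisor 200151: modified quotas P1 7.183, P2 1.406, P3 1.341, P4 5.060, P5 2.888, P6 4.499.
Geometric-mean thresholds: P1 √(7·8)=7.483, P2 √(1·2)=1.414, P3 √(1·2)=1.414, P4 √(5·6)=5.477, P5 √(2·3)=2.449, P6 √(4·5)=4.472.
Each quota rounded against its threshold gives P1 7, P2 1, P3 1, P4 5, P5 3, P6 5 (total 22).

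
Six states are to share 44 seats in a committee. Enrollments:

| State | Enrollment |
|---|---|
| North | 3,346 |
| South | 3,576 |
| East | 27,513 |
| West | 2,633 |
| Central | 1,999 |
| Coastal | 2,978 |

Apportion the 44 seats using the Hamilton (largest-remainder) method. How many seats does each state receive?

The standard divisor is 42045/44 ≈ 955.568.
Standard quotas: North 3.5016, South 3.7423, East 28.7923, West 2.7554, Central 2.0919, Coastal 3.1165.
Lower quotas: North 3, South 3, East 28, West 2, Central 2, Coastal 3 (sum 41, leaving 3 seats).
Remainders in descending order: East 0.7923, West 0.7554, South 0.7423, North 0.5016, Coastal 0.1165, Central 0.0919.
Largest remainders: East, West, South receive the extra seats.

North: 3; South: 4; East: 29; West: 3; Central: 2; Coastal: 3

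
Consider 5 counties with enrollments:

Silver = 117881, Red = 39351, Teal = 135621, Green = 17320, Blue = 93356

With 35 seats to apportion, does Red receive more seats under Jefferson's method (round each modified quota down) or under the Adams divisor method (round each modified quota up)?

Jefferson: Silver 11, Red 3, Teal 12, Green 1, Blue 8.
Adams: Silver 10, Red 4, Teal 11, Green 2, Blue 8.
Red gets 3 under Jefferson and 4 under Adams.

Adams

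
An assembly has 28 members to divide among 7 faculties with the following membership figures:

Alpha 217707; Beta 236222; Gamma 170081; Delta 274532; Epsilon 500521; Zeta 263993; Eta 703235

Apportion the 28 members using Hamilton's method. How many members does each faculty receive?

The standard divisor is 2366291/28 ≈ 84510.393.
Standard quotas: Alpha 2.5761, Beta 2.7952, Gamma 2.0125, Delta 3.2485, Epsilon 5.9226, Zeta 3.1238, Eta 8.3213.
Lower quotas: Alpha 2, Beta 2, Gamma 2, Delta 3, Epsilon 5, Zeta 3, Eta 8 (sum 25, leaving 3 seats).
Remainders in descending order: Epsilon 0.9226, Beta 0.7952, Alpha 0.5761, Eta 0.3213, Delta 0.2485, Zeta 0.1238, Gamma 0.0125.
The surplus seats go to Epsilon, Beta, Alpha.

Alpha 3; Beta 3; Gamma 2; Delta 3; Epsilon 6; Zeta 3; Eta 8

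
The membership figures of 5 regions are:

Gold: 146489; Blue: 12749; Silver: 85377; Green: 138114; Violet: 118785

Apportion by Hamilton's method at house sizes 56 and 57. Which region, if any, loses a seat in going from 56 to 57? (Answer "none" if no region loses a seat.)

Blue

At 56 seats: Gold 16, Blue 2, Silver 10, Green 15, Violet 13.
At 57 seats: Gold 17, Blue 1, Silver 10, Green 16, Violet 13.
Blue drops from 2 to 1.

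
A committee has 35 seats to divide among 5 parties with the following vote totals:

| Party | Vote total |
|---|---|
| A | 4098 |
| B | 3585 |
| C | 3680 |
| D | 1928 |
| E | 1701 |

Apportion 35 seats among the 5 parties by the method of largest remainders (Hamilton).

The standard divisor is 14992/35 ≈ 428.343.
Standard quotas: A 9.567, B 8.369, C 8.591, D 4.501, E 3.971.
Lower quotas: A 9, B 8, C 8, D 4, E 3 (sum 32, leaving 3 seats).
Remainders in descending order: E 0.971, C 0.591, A 0.567, D 0.501, B 0.369.
Largest remainders: E, C, A receive the extra seats.

A: 10, B: 8, C: 9, D: 4, E: 4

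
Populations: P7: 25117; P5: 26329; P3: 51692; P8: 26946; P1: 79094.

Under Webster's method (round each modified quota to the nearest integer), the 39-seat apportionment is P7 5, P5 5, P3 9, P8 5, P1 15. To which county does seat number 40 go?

P3

Priority for the next seat is population ÷ (current seats + 0.5).
Priorities: P7 4566.727, P5 4787.091, P3 5441.263, P8 4899.273, P1 5102.839.
Highest priority: P3.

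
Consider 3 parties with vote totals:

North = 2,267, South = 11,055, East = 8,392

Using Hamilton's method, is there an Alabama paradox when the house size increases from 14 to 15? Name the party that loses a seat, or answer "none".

North

At 14 seats: North 2, South 7, East 5.
At 15 seats: North 1, South 8, East 6.
North drops from 2 to 1.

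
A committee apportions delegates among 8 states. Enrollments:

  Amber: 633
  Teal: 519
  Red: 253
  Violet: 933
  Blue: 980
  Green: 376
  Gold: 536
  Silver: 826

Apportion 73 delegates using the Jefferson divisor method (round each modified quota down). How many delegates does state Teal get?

7

Standard divisor 5056/73 ≈ 69.26; standard quotas: Amber 9.139, Teal 7.493, Red 3.653, Violet 13.471, Blue 14.150, Green 5.429, Gold 7.739, Silver 11.926.
Rounding down gives 9, 7, 3, 13, 14, 5, 7, 11 = 69 seats, so the divisor must be adjusted.
With modified divisor 65.1: modified quotas Amber 9.724, Teal 7.972, Red 3.886, Violet 14.332, Blue 15.054, Green 5.776, Gold 8.233, Silver 12.688.
Rounding down: Amber 9, Teal 7, Red 3, Violet 14, Blue 15, Green 5, Gold 8, Silver 12 (total 73).
Teal receives 7.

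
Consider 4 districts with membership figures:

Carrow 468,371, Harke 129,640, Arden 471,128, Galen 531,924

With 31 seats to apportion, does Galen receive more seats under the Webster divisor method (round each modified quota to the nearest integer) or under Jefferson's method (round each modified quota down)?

Jefferson

Webster: Carrow 9, Harke 3, Arden 9, Galen 10.
Jefferson: Carrow 9, Harke 2, Arden 9, Galen 11.
Galen gets 10 under Webster and 11 under Jefferson.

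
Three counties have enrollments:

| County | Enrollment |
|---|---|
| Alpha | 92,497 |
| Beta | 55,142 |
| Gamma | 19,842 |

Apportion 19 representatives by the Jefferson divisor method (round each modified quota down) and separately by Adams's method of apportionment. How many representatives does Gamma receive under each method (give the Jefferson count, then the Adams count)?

2 and 3

Jefferson: Alpha 11, Beta 6, Gamma 2.
Adams: Alpha 10, Beta 6, Gamma 3.
Gamma gets 2 under Jefferson and 3 under Adams.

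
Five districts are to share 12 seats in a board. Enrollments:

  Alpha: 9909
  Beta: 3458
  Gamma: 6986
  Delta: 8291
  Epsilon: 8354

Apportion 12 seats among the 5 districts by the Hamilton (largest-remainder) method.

Alpha 3, Beta 1, Gamma 2, Delta 3, Epsilon 3

Standard divisor: 36998 ÷ 12 ≈ 3083.167.
Standard quotas: Alpha 3.2139, Beta 1.1216, Gamma 2.2659, Delta 2.6891, Epsilon 2.7096.
Lower quotas: Alpha 3, Beta 1, Gamma 2, Delta 2, Epsilon 2 (sum 10, leaving 2 seats).
Remainders in descending order: Epsilon 0.7096, Delta 0.6891, Gamma 0.2659, Alpha 0.2139, Beta 0.1216.
The surplus seats go to Epsilon, Delta.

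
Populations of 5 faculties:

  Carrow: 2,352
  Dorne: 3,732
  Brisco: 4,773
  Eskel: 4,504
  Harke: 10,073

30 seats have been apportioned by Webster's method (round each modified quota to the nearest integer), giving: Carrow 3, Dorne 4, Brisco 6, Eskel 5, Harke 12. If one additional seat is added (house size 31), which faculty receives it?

Dorne

Priority for the next seat is population ÷ (current seats + 0.5).
Priorities: Carrow 672.000, Dorne 829.333, Brisco 734.308, Eskel 818.909, Harke 805.840.
Highest priority: Dorne.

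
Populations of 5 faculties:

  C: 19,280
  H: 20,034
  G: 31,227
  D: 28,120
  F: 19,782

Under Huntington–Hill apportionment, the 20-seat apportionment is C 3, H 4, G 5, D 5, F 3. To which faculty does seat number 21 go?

F

Priority for the next seat is population ÷ (√(s·(s+1))).
Priorities: C 5565.657, H 4479.739, G 5701.244, D 5133.986, F 5710.572.
Highest priority: F.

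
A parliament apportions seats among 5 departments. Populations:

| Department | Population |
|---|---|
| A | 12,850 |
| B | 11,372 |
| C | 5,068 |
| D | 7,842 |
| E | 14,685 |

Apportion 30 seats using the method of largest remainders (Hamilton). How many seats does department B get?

The standard divisor is 51817/30 ≈ 1727.233.
Standard quotas: A 7.4396, B 6.5839, C 2.9342, D 4.5402, E 8.5020.
Lower quotas: A 7, B 6, C 2, D 4, E 8 (sum 27, leaving 3 seats).
Remainders in descending order: C 0.9342, B 0.5839, D 0.5402, E 0.5020, A 0.4396.
The surplus seats go to C, B, D.
B receives 7.

7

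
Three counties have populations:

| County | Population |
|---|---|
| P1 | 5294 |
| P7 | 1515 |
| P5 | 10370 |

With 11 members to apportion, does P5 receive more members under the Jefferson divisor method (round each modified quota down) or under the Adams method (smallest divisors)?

Jefferson: P1 3, P7 1, P5 7.
Adams: P1 4, P7 1, P5 6.
P5 gets 7 under Jefferson and 6 under Adams.

Jefferson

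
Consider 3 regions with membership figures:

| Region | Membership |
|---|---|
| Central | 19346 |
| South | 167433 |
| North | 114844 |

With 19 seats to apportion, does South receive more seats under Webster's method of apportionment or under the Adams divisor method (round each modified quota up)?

Webster

Webster: Central 1, South 11, North 7.
Adams: Central 2, South 10, North 7.
South gets 11 under Webster and 10 under Adams.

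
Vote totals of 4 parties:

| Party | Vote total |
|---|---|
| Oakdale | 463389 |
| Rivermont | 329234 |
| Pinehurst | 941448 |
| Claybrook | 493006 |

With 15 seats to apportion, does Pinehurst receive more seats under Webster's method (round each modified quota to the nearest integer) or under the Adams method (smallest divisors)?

Webster: Oakdale 3, Rivermont 2, Pinehurst 7, Claybrook 3.
Adams: Oakdale 3, Rivermont 3, Pinehurst 6, Claybrook 3.
Pinehurst gets 7 under Webster and 6 under Adams.

Webster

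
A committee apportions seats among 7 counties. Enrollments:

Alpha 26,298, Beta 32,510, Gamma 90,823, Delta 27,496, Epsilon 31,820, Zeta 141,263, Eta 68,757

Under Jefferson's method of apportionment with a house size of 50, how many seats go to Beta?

Standard divisor 418967/50 ≈ 8379.34; standard quotas: Alpha 3.138, Beta 3.880, Gamma 10.839, Delta 3.281, Epsilon 3.797, Zeta 16.858, Eta 8.206.
Rounding down gives 3, 3, 10, 3, 3, 16, 8 = 46 seats, so the divisor must be adjusted.
With modified divisor 7900: modified quotas Alpha 3.329, Beta 4.115, Gamma 11.497, Delta 3.481, Epsilon 4.028, Zeta 17.881, Eta 8.703.
Rounding down: Alpha 3, Beta 4, Gamma 11, Delta 3, Epsilon 4, Zeta 17, Eta 8 (total 50).
Beta receives 4.

4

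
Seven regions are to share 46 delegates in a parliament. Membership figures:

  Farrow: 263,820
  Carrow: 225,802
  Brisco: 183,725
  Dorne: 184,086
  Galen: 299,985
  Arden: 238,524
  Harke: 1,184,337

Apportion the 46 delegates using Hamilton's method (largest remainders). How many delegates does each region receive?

The standard divisor is 2580279/46 ≈ 56093.022.
Standard quotas: Farrow 4.7033, Carrow 4.0255, Brisco 3.2754, Dorne 3.2818, Galen 5.3480, Arden 4.2523, Harke 21.1138.
Lower quotas: Farrow 4, Carrow 4, Brisco 3, Dorne 3, Galen 5, Arden 4, Harke 21 (sum 44, leaving 2 seats).
Remainders in descending order: Farrow 0.7033, Galen 0.3480, Dorne 0.2818, Brisco 0.2754, Arden 0.2523, Harke 0.1138, Carrow 0.0255.
Largest remainders: Farrow, Galen receive the extra seats.

Farrow 5; Carrow 4; Brisco 3; Dorne 3; Galen 6; Arden 4; Harke 21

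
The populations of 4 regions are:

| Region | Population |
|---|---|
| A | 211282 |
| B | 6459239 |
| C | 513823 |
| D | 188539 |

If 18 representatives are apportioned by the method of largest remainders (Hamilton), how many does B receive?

16

Standard divisor: 7372883 ÷ 18 ≈ 409604.611.
Standard quotas: A 0.5158, B 15.7694, C 1.2544, D 0.4603.
Lower quotas: A 0, B 15, C 1, D 0 (sum 16, leaving 2 seats).
Remainders in descending order: B 0.7694, A 0.5158, D 0.4603, C 0.2544.
The surplus seats go to B, A.
B receives 16.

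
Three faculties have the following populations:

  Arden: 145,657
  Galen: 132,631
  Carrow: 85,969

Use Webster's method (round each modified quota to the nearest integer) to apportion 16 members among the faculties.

Standard divisor 364257/16 ≈ 22766.062; standard quotas: Arden 6.398, Galen 5.826, Carrow 3.776.
Rounding to the nearest integer gives Arden 6, Galen 6, Carrow 4 — total 16, matching the house size, so no adjustment is needed.

Arden: 6, Galen: 6, Carrow: 4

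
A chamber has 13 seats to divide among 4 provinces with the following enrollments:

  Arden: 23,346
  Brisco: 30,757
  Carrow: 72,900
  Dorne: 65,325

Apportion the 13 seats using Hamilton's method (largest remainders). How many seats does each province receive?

The standard divisor is 192328/13 ≈ 14794.462.
Standard quotas: Arden 1.5780, Brisco 2.0790, Carrow 4.9275, Dorne 4.4155.
Lower quotas: Arden 1, Brisco 2, Carrow 4, Dorne 4 (sum 11, leaving 2 seats).
Remainders in descending order: Carrow 0.9275, Arden 0.5780, Dorne 0.4155, Brisco 0.0790.
Largest remainders: Carrow, Arden receive the extra seats.

Arden 2, Brisco 2, Carrow 5, Dorne 4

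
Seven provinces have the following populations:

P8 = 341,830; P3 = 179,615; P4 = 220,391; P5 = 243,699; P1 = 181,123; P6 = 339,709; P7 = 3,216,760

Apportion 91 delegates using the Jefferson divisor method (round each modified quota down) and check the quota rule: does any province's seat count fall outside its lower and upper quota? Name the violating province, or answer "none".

Standard quotas: P8 6.586, P3 3.461, P4 4.246, P5 4.695, P1 3.490, P6 6.545, P7 61.977.
Jefferson allocation: P8 6, P3 3, P4 4, P5 4, P1 3, P6 6, P7 65.
P7 has quota 61.977 (lower 61, upper 62) but receives 65 — outside the quota interval.

P7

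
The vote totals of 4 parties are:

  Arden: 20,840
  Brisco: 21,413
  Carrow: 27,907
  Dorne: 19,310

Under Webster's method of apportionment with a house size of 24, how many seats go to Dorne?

5

Standard divisor 89470/24 ≈ 3727.917; standard quotas: Arden 5.590, Brisco 5.744, Carrow 7.486, Dorne 5.180.
Rounding to the nearest integer gives Arden 6, Brisco 6, Carrow 7, Dorne 5 — total 24, matching the house size, so no adjustment is needed.
Dorne receives 5.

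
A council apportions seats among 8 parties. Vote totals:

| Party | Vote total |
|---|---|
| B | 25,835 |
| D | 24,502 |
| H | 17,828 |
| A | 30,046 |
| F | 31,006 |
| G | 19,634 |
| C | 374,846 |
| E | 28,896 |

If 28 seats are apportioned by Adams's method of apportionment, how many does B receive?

2

Standard divisor 552593/28 ≈ 19735.464; standard quotas: B 1.309, D 1.242, H 0.903, A 1.522, F 1.571, G 0.995, C 18.994, E 1.464.
Rounding up gives 2, 2, 1, 2, 2, 1, 19, 2 = 31 seats, so the divisor must be adjusted.
With modified divisor 24000: modified quotas B 1.076, D 1.021, H 0.743, A 1.252, F 1.292, G 0.818, C 15.619, E 1.204.
Rounding up: B 2, D 2, H 1, A 2, F 2, G 1, C 16, E 2 (total 28).
B receives 2.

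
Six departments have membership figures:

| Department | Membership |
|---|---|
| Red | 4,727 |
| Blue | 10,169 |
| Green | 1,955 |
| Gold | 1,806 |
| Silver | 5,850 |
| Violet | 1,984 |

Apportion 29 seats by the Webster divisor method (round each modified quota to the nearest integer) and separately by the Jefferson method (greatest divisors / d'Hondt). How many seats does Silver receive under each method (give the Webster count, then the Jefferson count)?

Webster: Red 5, Blue 11, Green 2, Gold 2, Silver 7, Violet 2.
Jefferson: Red 5, Blue 12, Green 2, Gold 2, Silver 6, Violet 2.
Silver gets 7 under Webster and 6 under Jefferson.

7 and 6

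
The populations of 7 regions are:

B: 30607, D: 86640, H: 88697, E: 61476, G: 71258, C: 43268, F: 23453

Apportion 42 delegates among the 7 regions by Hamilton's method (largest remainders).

The standard divisor is 405399/42 ≈ 9652.357.
Standard quotas: B 3.1709, D 8.9760, H 9.1892, E 6.3690, G 7.3824, C 4.4826, F 2.4298.
Lower quotas: B 3, D 8, H 9, E 6, G 7, C 4, F 2 (sum 39, leaving 3 seats).
Remainders in descending order: D 0.9760, C 0.4826, F 0.4298, G 0.3824, E 0.3690, H 0.1892, B 0.1709.
The surplus seats go to D, C, F.

B: 3, D: 9, H: 9, E: 6, G: 7, C: 5, F: 3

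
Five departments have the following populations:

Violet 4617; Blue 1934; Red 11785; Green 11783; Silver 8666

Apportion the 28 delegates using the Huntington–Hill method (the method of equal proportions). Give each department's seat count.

Violet=3; Blue=1; Red=9; Green=9; Silver=6

With divisor 1378: modified quotas Violet 3.351, Blue 1.403, Red 8.552, Green 8.551, Silver 6.289.
Geometric-mean thresholds: Violet √(3·4)=3.464, Blue √(1·2)=1.414, Red √(8·9)=8.485, Green √(8·9)=8.485, Silver √(6·7)=6.481.
Each quota rounded against its threshold gives Violet 3, Blue 1, Red 9, Green 9, Silver 6 (total 28).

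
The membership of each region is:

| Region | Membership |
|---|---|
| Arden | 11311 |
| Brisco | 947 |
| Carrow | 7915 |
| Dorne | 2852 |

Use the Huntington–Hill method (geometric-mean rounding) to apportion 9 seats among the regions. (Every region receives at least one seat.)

Arden: 4, Brisco: 1, Carrow: 3, Dorne: 1

With divisor 2880: modified quotas Arden 3.927, Brisco 0.329, Carrow 2.748, Dorne 0.990.
Geometric-mean thresholds: Arden √(3·4)=3.464, Brisco (min 1), Carrow √(2·3)=2.449, Dorne (min 1).
Each quota rounded against its threshold gives Arden 4, Brisco 1, Carrow 3, Dorne 1 (total 9).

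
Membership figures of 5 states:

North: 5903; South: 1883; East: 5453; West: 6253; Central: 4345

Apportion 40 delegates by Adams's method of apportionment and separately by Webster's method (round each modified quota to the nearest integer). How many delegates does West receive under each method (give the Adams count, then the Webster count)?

10 and 11

Adams: North 10, South 4, East 9, West 10, Central 7.
Webster: North 10, South 3, East 9, West 11, Central 7.
West gets 10 under Adams and 11 under Webster.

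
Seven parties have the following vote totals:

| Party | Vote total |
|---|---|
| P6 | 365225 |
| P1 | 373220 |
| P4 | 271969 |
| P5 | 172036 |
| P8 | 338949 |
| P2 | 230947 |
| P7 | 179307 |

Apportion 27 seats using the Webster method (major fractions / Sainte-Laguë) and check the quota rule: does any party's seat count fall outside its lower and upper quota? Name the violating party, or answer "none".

Standard quotas: P6 5.105, P1 5.217, P4 3.801, P5 2.405, P8 4.738, P2 3.228, P7 2.506.
Webster allocation: P6 5, P1 5, P4 4, P5 2, P8 5, P2 3, P7 3.
Every allocation lies between the lower and upper quota.

none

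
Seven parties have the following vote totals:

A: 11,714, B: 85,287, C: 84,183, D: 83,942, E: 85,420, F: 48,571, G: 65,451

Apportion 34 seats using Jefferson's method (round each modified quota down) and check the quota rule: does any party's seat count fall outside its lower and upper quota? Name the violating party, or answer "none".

none

Standard quotas: A 0.857, B 6.242, C 6.161, D 6.143, E 6.252, F 3.555, G 4.790.
Jefferson allocation: A 0, B 7, C 6, D 6, E 7, F 3, G 5.
Every allocation lies between the lower and upper quota.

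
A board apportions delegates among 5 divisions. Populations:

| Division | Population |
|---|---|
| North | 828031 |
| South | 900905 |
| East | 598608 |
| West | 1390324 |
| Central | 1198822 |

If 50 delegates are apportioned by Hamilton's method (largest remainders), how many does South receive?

9

Total 4916690; standard divisor 4916690/50 ≈ 98333.8.
Standard quotas: North 8.4206, South 9.1617, East 6.0875, West 14.1388, Central 12.1914.
Lower quotas: North 8, South 9, East 6, West 14, Central 12 (sum 49, leaving 1 seat).
Remainders in descending order: North 0.4206, Central 0.1914, South 0.1617, West 0.1388, East 0.0875.
The surplus seat goes to North.
South receives 9.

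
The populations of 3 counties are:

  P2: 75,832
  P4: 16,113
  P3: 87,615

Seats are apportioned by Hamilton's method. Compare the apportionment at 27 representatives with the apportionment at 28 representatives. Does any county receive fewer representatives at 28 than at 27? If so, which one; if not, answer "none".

P4

At 27 seats: P2 11, P4 3, P3 13.
At 28 seats: P2 12, P4 2, P3 14.
P4 drops from 3 to 2.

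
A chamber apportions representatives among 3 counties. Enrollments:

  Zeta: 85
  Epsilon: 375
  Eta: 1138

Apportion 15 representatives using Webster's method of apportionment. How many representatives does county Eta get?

11

Standard divisor 1598/15 ≈ 106.533; standard quotas: Zeta 0.798, Epsilon 3.520, Eta 10.682.
Rounding to the nearest integer gives 1, 4, 11 = 16 seats, so the divisor must be adjusted.
With modified divisor 108: modified quotas Zeta 0.787, Epsilon 3.472, Eta 10.537.
Rounding to the nearest integer: Zeta 1, Epsilon 3, Eta 11 (total 15).
Eta receives 11.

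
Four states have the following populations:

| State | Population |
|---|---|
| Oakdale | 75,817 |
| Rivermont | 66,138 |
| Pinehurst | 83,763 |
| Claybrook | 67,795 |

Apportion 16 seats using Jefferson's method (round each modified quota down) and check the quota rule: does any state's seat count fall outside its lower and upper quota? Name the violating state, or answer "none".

Standard quotas: Oakdale 4.133, Rivermont 3.605, Pinehurst 4.566, Claybrook 3.696.
Jefferson allocation: Oakdale 4, Rivermont 3, Pinehurst 5, Claybrook 4.
Every allocation lies between the lower and upper quota.

none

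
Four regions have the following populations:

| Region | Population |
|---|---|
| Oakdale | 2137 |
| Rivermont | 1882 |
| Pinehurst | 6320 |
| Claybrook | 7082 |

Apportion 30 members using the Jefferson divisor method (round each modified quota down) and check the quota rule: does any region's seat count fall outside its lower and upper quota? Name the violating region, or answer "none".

none

Standard quotas: Oakdale 3.680, Rivermont 3.241, Pinehurst 10.883, Claybrook 12.196.
Jefferson allocation: Oakdale 3, Rivermont 3, Pinehurst 11, Claybrook 13.
Every allocation lies between the lower and upper quota.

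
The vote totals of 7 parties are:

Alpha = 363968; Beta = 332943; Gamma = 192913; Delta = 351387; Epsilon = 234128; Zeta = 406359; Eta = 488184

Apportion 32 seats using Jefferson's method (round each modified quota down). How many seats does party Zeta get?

6

Standard divisor 2369882/32 ≈ 74058.812; standard quotas: Alpha 4.915, Beta 4.496, Gamma 2.605, Delta 4.745, Epsilon 3.161, Zeta 5.487, Eta 6.592.
Rounding down gives 4, 4, 2, 4, 3, 5, 6 = 28 seats, so the divisor must be adjusted.
With modified divisor 67200: modified quotas Alpha 5.416, Beta 4.955, Gamma 2.871, Delta 5.229, Epsilon 3.484, Zeta 6.047, Eta 7.265.
Rounding down: Alpha 5, Beta 4, Gamma 2, Delta 5, Epsilon 3, Zeta 6, Eta 7 (total 32).
Zeta receives 6.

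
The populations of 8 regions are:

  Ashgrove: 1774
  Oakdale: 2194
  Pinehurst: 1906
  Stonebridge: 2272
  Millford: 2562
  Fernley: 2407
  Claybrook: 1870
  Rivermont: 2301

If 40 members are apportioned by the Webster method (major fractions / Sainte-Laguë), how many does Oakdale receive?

5

Standard divisor 17286/40 ≈ 432.15; standard quotas: Ashgrove 4.105, Oakdale 5.077, Pinehurst 4.411, Stonebridge 5.257, Millford 5.928, Fernley 5.570, Claybrook 4.327, Rivermont 5.325.
Rounding to the nearest integer gives 4, 5, 4, 5, 6, 6, 4, 5 = 39 seats, so the divisor must be adjusted.
With modified divisor 420: modified quotas Ashgrove 4.224, Oakdale 5.224, Pinehurst 4.538, Stonebridge 5.410, Millford 6.100, Fernley 5.731, Claybrook 4.452, Rivermont 5.479.
Rounding to the nearest integer: Ashgrove 4, Oakdale 5, Pinehurst 5, Stonebridge 5, Millford 6, Fernley 6, Claybrook 4, Rivermont 5 (total 40).
Oakdale receives 5.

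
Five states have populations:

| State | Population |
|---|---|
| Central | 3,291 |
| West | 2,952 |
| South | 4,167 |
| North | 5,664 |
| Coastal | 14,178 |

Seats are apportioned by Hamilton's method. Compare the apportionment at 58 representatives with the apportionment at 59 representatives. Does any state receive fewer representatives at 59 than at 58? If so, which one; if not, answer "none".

none

At 58 seats: Central 6, West 6, South 8, North 11, Coastal 27.
At 59 seats: Central 6, West 6, South 8, North 11, Coastal 28.
No state's allocation decreased.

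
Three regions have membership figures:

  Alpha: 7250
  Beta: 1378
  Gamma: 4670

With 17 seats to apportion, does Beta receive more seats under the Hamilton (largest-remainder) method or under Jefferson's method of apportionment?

Hamilton: Alpha 9, Beta 2, Gamma 6.
Jefferson: Alpha 10, Beta 1, Gamma 6.
Beta gets 2 under Hamilton and 1 under Jefferson.

Hamilton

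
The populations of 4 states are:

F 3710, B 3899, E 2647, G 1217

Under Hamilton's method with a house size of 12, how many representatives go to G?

The standard divisor is 11473/12 ≈ 956.083.
Standard quotas: F 3.880, B 4.078, E 2.769, G 1.273.
Lower quotas: F 3, B 4, E 2, G 1 (sum 10, leaving 2 seats).
Remainders in descending order: F 0.880, E 0.769, G 0.273, B 0.078.
Largest remainders: F, E receive the extra seats.
G receives 1.

1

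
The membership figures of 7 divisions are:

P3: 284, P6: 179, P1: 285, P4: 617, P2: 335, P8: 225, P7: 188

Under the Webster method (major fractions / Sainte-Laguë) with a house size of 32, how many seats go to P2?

5

Standard divisor 2113/32 ≈ 66.031; standard quotas: P3 4.301, P6 2.711, P1 4.316, P4 9.344, P2 5.073, P8 3.407, P7 2.847.
Rounding to the nearest integer gives 4, 3, 4, 9, 5, 3, 3 = 31 seats, so the divisor must be adjusted.
With modified divisor 64.75: modified quotas P3 4.386, P6 2.764, P1 4.402, P4 9.529, P2 5.174, P8 3.475, P7 2.903.
Rounding to the nearest integer: P3 4, P6 3, P1 4, P4 10, P2 5, P8 3, P7 3 (total 32).
P2 receives 5.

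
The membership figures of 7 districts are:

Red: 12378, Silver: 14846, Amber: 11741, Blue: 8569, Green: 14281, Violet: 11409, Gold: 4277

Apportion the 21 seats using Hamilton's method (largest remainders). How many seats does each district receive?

Standard divisor: 77501 ÷ 21 ≈ 3690.524.
Standard quotas: Red 3.3540, Silver 4.0227, Amber 3.1814, Blue 2.3219, Green 3.8696, Violet 3.0914, Gold 1.1589.
Lower quotas: Red 3, Silver 4, Amber 3, Blue 2, Green 3, Violet 3, Gold 1 (sum 19, leaving 2 seats).
Remainders in descending order: Green 0.8696, Red 0.3540, Blue 0.3219, Amber 0.1814, Gold 0.1589, Violet 0.0914, Silver 0.0227.
Largest remainders: Green, Red receive the extra seats.

Red 4; Silver 4; Amber 3; Blue 2; Green 4; Violet 3; Gold 1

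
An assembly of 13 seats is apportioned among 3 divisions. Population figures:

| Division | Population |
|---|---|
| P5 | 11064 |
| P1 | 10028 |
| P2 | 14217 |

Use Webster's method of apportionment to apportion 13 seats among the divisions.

Standard divisor 35309/13 ≈ 2716.077; standard quotas: P5 4.074, P1 3.692, P2 5.234.
Rounding to the nearest integer gives P5 4, P1 4, P2 5 — total 13, matching the house size, so no adjustment is needed.

P5=4, P1=4, P2=5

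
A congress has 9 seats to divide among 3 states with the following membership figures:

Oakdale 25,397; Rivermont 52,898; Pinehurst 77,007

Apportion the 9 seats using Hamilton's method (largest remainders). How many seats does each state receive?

Oakdale: 2, Rivermont: 3, Pinehurst: 4

Total 155302; standard divisor 155302/9 ≈ 17255.778.
Standard quotas: Oakdale 1.4718, Rivermont 3.0655, Pinehurst 4.4627.
Lower quotas: Oakdale 1, Rivermont 3, Pinehurst 4 (sum 8, leaving 1 seat).
Remainders in descending order: Oakdale 0.4718, Pinehurst 0.4627, Rivermont 0.0655.
The surplus seat goes to Oakdale.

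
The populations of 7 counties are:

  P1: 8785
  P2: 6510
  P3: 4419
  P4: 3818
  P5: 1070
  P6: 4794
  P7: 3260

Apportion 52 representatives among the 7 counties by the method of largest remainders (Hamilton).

P1 14, P2 10, P3 7, P4 6, P5 2, P6 8, P7 5

Standard divisor: 32656 ÷ 52 = 628.
Standard quotas: P1 13.9889, P2 10.3662, P3 7.0366, P4 6.0796, P5 1.7038, P6 7.6338, P7 5.1911.
Lower quotas: P1 13, P2 10, P3 7, P4 6, P5 1, P6 7, P7 5 (sum 49, leaving 3 seats).
Remainders in descending order: P1 0.9889, P5 0.7038, P6 0.6338, P2 0.3662, P7 0.1911, P4 0.0796, P3 0.0366.
The surplus seats go to P1, P5, P6.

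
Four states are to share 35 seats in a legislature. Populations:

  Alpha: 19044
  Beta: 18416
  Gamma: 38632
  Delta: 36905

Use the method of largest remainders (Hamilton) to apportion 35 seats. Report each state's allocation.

Standard divisor: 112997 ÷ 35 ≈ 3228.486.
Standard quotas: Alpha 5.8987, Beta 5.7042, Gamma 11.9660, Delta 11.4311.
Lower quotas: Alpha 5, Beta 5, Gamma 11, Delta 11 (sum 32, leaving 3 seats).
Remainders in descending order: Gamma 0.9660, Alpha 0.8987, Beta 0.7042, Delta 0.4311.
The surplus seats go to Gamma, Alpha, Beta.

Alpha: 6, Beta: 6, Gamma: 12, Delta: 11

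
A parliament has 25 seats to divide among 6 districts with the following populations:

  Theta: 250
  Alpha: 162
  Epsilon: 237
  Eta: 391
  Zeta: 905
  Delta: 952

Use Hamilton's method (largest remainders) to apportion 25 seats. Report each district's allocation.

Standard divisor: 2897 ÷ 25 ≈ 115.88.
Standard quotas: Theta 2.157, Alpha 1.398, Epsilon 2.045, Eta 3.374, Zeta 7.810, Delta 8.215.
Lower quotas: Theta 2, Alpha 1, Epsilon 2, Eta 3, Zeta 7, Delta 8 (sum 23, leaving 2 seats).
Remainders in descending order: Zeta 0.810, Alpha 0.398, Eta 0.374, Delta 0.215, Theta 0.157, Epsilon 0.045.
The surplus seats go to Zeta, Alpha.

Theta=2, Alpha=2, Epsilon=2, Eta=3, Zeta=8, Delta=8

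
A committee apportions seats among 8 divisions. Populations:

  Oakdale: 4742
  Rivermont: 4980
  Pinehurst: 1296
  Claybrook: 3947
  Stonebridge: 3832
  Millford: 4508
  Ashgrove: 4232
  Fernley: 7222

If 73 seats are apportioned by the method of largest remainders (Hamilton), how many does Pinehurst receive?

3

Total 34759; standard divisor 34759/73 ≈ 476.151.
Standard quotas: Oakdale 9.9590, Rivermont 10.4589, Pinehurst 2.7218, Claybrook 8.2894, Stonebridge 8.0479, Millford 9.4676, Ashgrove 8.8879, Fernley 15.1675.
Lower quotas: Oakdale 9, Rivermont 10, Pinehurst 2, Claybrook 8, Stonebridge 8, Millford 9, Ashgrove 8, Fernley 15 (sum 69, leaving 4 seats).
Remainders in descending order: Oakdale 0.9590, Ashgrove 0.8879, Pinehurst 0.7218, Millford 0.4676, Rivermont 0.4589, Claybrook 0.2894, Fernley 0.1675, Stonebridge 0.0479.
The surplus seats go to Oakdale, Ashgrove, Pinehurst, Millford.
Pinehurst receives 3.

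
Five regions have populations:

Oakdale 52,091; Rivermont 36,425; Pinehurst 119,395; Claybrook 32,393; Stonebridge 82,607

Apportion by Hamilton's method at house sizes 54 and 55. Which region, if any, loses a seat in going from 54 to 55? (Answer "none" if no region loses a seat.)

none

At 54 seats: Oakdale 9, Rivermont 6, Pinehurst 20, Claybrook 5, Stonebridge 14.
At 55 seats: Oakdale 9, Rivermont 6, Pinehurst 20, Claybrook 6, Stonebridge 14.
No region's allocation decreased.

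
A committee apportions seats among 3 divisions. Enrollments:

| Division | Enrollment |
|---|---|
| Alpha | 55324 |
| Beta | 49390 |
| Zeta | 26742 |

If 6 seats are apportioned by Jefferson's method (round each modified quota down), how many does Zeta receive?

Standard divisor 131456/6 ≈ 21909.333; standard quotas: Alpha 2.525, Beta 2.254, Zeta 1.221.
Rounding down gives 2, 2, 1 = 5 seats, so the divisor must be adjusted.
With modified divisor 17500: modified quotas Alpha 3.161, Beta 2.822, Zeta 1.528.
Rounding down: Alpha 3, Beta 2, Zeta 1 (total 6).
Zeta receives 1.

1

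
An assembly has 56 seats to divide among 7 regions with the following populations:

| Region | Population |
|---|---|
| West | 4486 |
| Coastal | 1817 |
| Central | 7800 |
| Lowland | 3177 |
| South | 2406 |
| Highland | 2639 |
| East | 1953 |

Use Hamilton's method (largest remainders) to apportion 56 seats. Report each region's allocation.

West 10, Coastal 4, Central 18, Lowland 7, South 6, Highland 6, East 5

Standard divisor: 24278 ÷ 56 ≈ 433.536.
Standard quotas: West 10.3475, Coastal 4.1911, Central 17.9916, Lowland 7.3281, South 5.5497, Highland 6.0872, East 4.5048.
Lower quotas: West 10, Coastal 4, Central 17, Lowland 7, South 5, Highland 6, East 4 (sum 53, leaving 3 seats).
Remainders in descending order: Central 0.9916, South 0.5497, East 0.5048, West 0.3475, Lowland 0.3281, Coastal 0.1911, Highland 0.0872.
Largest remainders: Central, South, East receive the extra seats.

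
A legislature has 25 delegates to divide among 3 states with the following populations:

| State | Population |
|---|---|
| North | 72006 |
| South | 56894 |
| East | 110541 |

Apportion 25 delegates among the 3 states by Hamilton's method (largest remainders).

Total 239441; standard divisor 239441/25 ≈ 9577.64.
Standard quotas: North 7.5181, South 5.9403, East 11.5416.
Lower quotas: North 7, South 5, East 11 (sum 23, leaving 2 seats).
Remainders in descending order: South 0.9403, East 0.5416, North 0.5181.
Largest remainders: South, East receive the extra seats.

North: 7; South: 6; East: 12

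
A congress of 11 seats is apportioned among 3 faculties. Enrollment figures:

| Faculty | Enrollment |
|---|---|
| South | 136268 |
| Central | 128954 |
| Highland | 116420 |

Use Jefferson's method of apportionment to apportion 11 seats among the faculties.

Standard divisor 381642/11 ≈ 34694.727; standard quotas: South 3.928, Central 3.717, Highland 3.356.
Rounding down gives 3, 3, 3 = 9 seats, so the divisor must be adjusted.
With modified divisor 30700: modified quotas South 4.439, Central 4.200, Highland 3.792.
Rounding down: South 4, Central 4, Highland 3 (total 11).

South: 4; Central: 4; Highland: 3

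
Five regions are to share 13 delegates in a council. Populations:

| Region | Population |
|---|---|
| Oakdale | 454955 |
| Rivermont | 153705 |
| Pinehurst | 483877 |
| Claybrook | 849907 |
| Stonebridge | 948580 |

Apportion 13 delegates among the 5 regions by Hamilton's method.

Oakdale 2; Rivermont 1; Pinehurst 2; Claybrook 4; Stonebridge 4

Total 2891024; standard divisor 2891024/13 ≈ 222386.462.
Standard quotas: Oakdale 2.0458, Rivermont 0.6912, Pinehurst 2.1758, Claybrook 3.8218, Stonebridge 4.2655.
Lower quotas: Oakdale 2, Rivermont 0, Pinehurst 2, Claybrook 3, Stonebridge 4 (sum 11, leaving 2 seats).
Remainders in descending order: Claybrook 0.8218, Rivermont 0.6912, Stonebridge 0.2655, Pinehurst 0.1758, Oakdale 0.0458.
Largest remainders: Claybrook, Rivermont receive the extra seats.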